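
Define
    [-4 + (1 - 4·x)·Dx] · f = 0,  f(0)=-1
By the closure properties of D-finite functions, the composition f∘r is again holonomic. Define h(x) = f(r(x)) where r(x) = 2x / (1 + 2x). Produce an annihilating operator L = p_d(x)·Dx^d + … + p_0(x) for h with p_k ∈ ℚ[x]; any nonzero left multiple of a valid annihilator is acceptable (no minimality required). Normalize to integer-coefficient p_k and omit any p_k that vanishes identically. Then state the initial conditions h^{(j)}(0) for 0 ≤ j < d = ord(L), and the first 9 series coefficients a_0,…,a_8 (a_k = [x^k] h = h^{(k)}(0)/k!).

f: a_k = -1, -4, -16, -64, -256, -1024, -4096, -16384, -65536, …
h₀=f(r): pull back L_f along r ⇒ L₀.
L = 8 + (-1 + 4·x + 12·x^2)·Dx  (order 1).
h: a_k = -1, -8, -48, -288, -1728, -10368, -62208, -373248, -2239488, …
ICs: h(0) = -1.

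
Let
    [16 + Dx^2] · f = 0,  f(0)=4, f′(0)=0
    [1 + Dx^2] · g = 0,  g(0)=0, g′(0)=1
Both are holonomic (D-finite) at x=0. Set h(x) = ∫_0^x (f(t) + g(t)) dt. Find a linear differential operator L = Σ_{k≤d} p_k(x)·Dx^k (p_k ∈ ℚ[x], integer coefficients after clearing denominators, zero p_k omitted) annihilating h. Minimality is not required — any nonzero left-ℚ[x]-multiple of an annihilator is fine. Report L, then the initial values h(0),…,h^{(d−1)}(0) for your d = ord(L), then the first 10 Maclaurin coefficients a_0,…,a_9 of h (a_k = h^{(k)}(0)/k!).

f: a_k = 4, 0, -32, 0, 128/3, 0, -1024/45, 0, 2048/315, 0, …
g: a_k = 0, 1, 0, -1/6, 0, 1/120, 0, -1/5040, 0, 1/362880, …
L₀ := lclm(L_f,L_g); ord L₀ ≤ 2+2.
h=∫₀ˣh₀: take L = L₀·Dx.
L = 16·Dx + 17·Dx^3 + Dx^5  (order 5).
h: a_k = 0, 4, 1/2, -32/3, -1/24, 128/15, 1/720, -1024/315, -1/40320, 2048/2835, …
ICs: h(0) = 0, h′(0) = 4, h′′(0) = 1, h′′′(0) = -64, h′′′′(0) = -1.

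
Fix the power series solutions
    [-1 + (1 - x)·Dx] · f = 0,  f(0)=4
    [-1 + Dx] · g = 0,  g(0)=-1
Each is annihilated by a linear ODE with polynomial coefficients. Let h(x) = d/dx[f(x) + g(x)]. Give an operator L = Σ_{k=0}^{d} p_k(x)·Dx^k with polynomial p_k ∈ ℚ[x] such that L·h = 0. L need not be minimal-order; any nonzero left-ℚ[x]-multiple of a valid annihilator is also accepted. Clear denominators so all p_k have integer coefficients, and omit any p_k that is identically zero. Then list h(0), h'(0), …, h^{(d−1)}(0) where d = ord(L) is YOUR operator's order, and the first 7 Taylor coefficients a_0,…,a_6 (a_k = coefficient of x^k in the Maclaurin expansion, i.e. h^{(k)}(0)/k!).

L = (4 + 2·x) + (-5 - 2·x + x^2)·Dx + (1 - x^2)·Dx^2  (order 2).
h: a_k = 3, 7, 23/2, 95/6, 479/24, 2879/120, 20159/720, …
ICs: h(0) = 3, h′(0) = 7.

f: a_k = 4, 4, 4, 4, 4, 4, 4, …
g: a_k = -1, -1, -1/2, -1/6, -1/24, -1/120, -1/720, …
Sum ⇒ L₀ = lclm(L_f,L_g) in ℚ(x)⟨Dx⟩.
Differentiate: ansatz ord ≤ ord L₀ ⇒ L.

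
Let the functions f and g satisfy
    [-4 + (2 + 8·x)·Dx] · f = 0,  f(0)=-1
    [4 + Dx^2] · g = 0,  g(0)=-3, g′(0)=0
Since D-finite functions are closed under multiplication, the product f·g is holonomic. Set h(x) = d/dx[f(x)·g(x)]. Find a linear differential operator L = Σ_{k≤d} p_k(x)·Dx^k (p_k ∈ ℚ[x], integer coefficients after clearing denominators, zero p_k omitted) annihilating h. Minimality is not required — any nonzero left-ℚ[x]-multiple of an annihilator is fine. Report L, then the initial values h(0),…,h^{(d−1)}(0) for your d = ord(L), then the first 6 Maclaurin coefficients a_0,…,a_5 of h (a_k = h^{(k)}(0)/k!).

f: a_k = -1, -2, 2, -4, 10, -28, …
g: a_k = -3, 0, 6, 0, -2, 0, …
Sym-product of L_f,L_g gives L₀ (≤ ord 2).
h=h₀': d/dx-closure on L₀ ⇒ L.
L = (8 + 96·x + 256·x^2 + 256·x^3 + 256·x^4) + (2 - 48·x^2 - 64·x^3)·Dx + (1 + 10·x + 36·x^2 + 64·x^3 + 64·x^4)·Dx^2  (order 2).
h: a_k = 6, -24, 0, -64, 320, -5888/5, …
ICs: h(0) = 6, h′(0) = -24.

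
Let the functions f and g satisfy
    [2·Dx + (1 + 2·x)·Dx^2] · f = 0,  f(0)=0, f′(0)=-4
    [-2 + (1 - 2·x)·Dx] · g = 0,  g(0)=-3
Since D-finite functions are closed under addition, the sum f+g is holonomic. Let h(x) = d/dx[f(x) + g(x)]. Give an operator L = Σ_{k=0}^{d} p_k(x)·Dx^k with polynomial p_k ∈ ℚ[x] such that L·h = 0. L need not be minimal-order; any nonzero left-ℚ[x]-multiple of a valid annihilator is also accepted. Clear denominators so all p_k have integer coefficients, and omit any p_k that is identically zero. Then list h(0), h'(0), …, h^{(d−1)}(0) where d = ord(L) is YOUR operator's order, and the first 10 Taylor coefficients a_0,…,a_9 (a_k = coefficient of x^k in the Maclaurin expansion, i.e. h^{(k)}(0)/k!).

f: a_k = 0, -4, 4, -16/3, 8, -64/5, 64/3, -256/7, 64, -1024/9, …
g: a_k = -3, -6, -12, -24, -48, -96, -192, -384, -768, -1536, …
f+g: L₀ = lclm(L_f,L_g), ord ≤ 2+1.
Derive L from L₀ (diff closure).
L = (-40 - 16·x) + (-8 - 64·x - 32·x^2)·Dx + (3 + 2·x - 12·x^2 - 8·x^3)·Dx^2  (order 2).
h: a_k = -10, -16, -88, -160, -544, -1024, -2944, -5632, -14848, -28672, …
ICs: h(0) = -10, h′(0) = -16.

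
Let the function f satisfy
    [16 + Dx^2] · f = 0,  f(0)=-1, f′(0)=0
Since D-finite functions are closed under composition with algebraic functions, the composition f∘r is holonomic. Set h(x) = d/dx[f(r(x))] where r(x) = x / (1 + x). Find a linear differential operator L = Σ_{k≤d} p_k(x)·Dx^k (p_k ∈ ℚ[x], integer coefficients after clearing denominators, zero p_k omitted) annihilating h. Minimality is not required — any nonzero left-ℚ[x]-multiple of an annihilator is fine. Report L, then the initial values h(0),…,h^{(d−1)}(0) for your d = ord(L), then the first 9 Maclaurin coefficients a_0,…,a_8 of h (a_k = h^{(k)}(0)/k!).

L = (22 + 12·x + 6·x^2) + (6 + 18·x + 18·x^2 + 6·x^3)·Dx + (1 + 4·x + 6·x^2 + 4·x^3 + x^4)·Dx^2  (order 2).
h: a_k = 0, 16, -48, 160/3, 160/3, -5488/15, 4592/5, -100544/63, 71744/35, …
ICs: h(0) = 0, h′(0) = 16.

f: a_k = -1, 0, 8, 0, -32/3, 0, 256/45, 0, -512/315, …
f∘r: x↦r, Dx↦Dx/r' in L_f ⇒ L₀.
Derive L from L₀ (diff closure).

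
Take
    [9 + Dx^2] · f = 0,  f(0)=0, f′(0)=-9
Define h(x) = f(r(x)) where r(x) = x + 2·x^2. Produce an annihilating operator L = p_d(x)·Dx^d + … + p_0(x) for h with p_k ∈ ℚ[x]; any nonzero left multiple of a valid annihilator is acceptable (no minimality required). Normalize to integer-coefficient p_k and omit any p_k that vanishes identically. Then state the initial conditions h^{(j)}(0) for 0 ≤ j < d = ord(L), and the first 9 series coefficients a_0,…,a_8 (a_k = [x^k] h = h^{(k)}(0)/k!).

L = (9 + 108·x + 432·x^2 + 576·x^3) - 4·Dx + (1 + 4·x)·Dx^2  (order 2).
h: a_k = 0, -9, -18, 27/2, 81, 6237/40, 189/4, -135351/560, -18711/40, …
ICs: h(0) = 0, h′(0) = -9.

f: a_k = 0, -9, 0, 27/2, 0, -243/40, 0, 729/560, 0, …
Substitute x→r, Dx→(1/r')Dx; clear ⇒ L₀.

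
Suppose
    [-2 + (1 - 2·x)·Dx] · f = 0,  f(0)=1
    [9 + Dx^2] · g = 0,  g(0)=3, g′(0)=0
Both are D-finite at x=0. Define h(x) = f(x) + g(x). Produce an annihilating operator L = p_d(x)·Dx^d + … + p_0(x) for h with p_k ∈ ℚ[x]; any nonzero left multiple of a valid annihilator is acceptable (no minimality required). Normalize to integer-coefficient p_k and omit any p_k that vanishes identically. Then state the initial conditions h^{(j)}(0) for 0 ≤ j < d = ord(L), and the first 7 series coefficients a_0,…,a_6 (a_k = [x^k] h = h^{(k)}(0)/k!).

f: a_k = 1, 2, 4, 8, 16, 32, 64, …
g: a_k = 3, 0, -27/2, 0, 81/8, 0, -243/80, …
h₀=f+g: left-lcm gives L₀, ord ≤ 3.
L = (594 - 648·x + 648·x^2) + (-153 + 630·x - 972·x^2 + 648·x^3)·Dx + (66 - 72·x + 72·x^2)·Dx^2 + (-17 + 70·x - 108·x^2 + 72·x^3)·Dx^3  (order 3).
h: a_k = 4, 2, -19/2, 8, 209/8, 32, 4877/80, …
ICs: h(0) = 4, h′(0) = 2, h′′(0) = -19.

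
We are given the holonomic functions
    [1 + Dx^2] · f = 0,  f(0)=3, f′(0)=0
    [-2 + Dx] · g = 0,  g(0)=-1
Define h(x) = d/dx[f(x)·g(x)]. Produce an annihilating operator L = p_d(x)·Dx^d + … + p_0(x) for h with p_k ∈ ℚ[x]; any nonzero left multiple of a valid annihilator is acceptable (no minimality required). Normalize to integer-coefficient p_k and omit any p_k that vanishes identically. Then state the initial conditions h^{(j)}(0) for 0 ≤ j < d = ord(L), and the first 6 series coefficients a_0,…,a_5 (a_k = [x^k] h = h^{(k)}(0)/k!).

f: a_k = 3, 0, -3/2, 0, 1/8, 0, …
g: a_k = -1, -2, -2, -4/3, -2/3, -4/15, …
h₀=f·g: eliminate ⇒ L₀, order ≤ 2·1.
Derive L from L₀ (diff closure).
L = 5 - 4·Dx + Dx^2  (order 2).
h: a_k = -6, -9, -3, 7/2, 19/4, 117/40, …
ICs: h(0) = -6, h′(0) = -9.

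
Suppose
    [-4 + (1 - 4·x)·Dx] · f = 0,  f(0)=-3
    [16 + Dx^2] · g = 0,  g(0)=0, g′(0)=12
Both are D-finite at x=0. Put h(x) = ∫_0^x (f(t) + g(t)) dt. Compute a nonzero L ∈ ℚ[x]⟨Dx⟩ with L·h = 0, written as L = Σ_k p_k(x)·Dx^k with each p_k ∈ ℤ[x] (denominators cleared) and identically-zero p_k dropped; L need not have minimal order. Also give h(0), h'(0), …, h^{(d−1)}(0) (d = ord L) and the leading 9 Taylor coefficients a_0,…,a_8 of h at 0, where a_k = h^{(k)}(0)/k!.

L = (448 - 512·x + 1024·x^2)·Dx + (-48 + 320·x - 768·x^2 + 1024·x^3)·Dx^2 + (28 - 32·x + 64·x^2)·Dx^3 + (-3 + 20·x - 48·x^2 + 64·x^3)·Dx^4  (order 4).
h: a_k = 0, -3, 0, -16, -56, -768/5, -7616/15, -12288/7, -645248/105, …
ICs: h(0) = 0, h′(0) = -3, h′′(0) = 0, h′′′(0) = -96.

f: a_k = -3, -12, -48, -192, -768, -3072, -12288, -49152, -196608, …
g: a_k = 0, 12, 0, -32, 0, 128/5, 0, -1024/105, 0, …
Weyl lclm of L_f,L_g ⇒ L₀ (ord ≤ 3).
∫: right-multiply L₀ by Dx.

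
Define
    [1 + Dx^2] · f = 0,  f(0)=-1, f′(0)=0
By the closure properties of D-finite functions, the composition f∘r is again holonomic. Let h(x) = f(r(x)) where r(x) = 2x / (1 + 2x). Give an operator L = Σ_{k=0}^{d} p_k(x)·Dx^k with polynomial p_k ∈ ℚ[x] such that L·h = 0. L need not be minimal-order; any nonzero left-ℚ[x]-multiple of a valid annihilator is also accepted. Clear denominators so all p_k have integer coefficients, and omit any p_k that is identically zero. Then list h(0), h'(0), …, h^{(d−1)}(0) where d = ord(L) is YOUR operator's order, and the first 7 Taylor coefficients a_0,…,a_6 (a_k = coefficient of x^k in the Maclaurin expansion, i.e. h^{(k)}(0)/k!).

L = 4 + (4 + 24·x + 48·x^2 + 32·x^3)·Dx + (1 + 8·x + 24·x^2 + 32·x^3 + 16·x^4)·Dx^2  (order 2).
h: a_k = -1, 0, 2, -8, 70/3, -176/3, 6004/45, …
ICs: h(0) = -1, h′(0) = 0.

f: a_k = -1, 0, 1/2, 0, -1/24, 0, 1/720, …
Change of var in L_f (x↦r) gives L₀.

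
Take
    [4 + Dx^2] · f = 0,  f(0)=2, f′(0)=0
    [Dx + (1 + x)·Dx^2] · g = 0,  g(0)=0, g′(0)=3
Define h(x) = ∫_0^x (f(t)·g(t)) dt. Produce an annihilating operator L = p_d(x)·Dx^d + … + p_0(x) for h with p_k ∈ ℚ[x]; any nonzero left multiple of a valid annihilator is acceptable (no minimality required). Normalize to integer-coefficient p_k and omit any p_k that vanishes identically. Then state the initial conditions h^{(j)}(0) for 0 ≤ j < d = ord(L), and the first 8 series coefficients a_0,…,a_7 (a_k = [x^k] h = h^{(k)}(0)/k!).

f: a_k = 2, 0, -4, 0, 4/3, 0, -8/45, 0, …
g: a_k = 0, 3, -3/2, 1, -3/4, 3/5, -1/2, 3/7, …
f·g: L₀ = L_f ⊗_s L_g, ord ≤ 2·2.
h=∫₀ˣh₀: take L = L₀·Dx.
L = (168 + 864·x + 1456·x^2 + 1024·x^3 + 256·x^4)·Dx + (112 + 368·x + 384·x^2 + 128·x^3)·Dx^2 + (102 + 464·x + 744·x^2 + 512·x^3 + 128·x^4)·Dx^3 + (28 + 92·x + 96·x^2 + 32·x^3)·Dx^4 + (15 + 62·x + 95·x^2 + 64·x^3 + 16·x^4)·Dx^5  (order 5).
h: a_k = 0, 0, 3, -1, -5/2, 9/10, 1/5, 0, …
ICs: h(0) = 0, h′(0) = 0, h′′(0) = 6, h′′′(0) = -6, h′′′′(0) = -60.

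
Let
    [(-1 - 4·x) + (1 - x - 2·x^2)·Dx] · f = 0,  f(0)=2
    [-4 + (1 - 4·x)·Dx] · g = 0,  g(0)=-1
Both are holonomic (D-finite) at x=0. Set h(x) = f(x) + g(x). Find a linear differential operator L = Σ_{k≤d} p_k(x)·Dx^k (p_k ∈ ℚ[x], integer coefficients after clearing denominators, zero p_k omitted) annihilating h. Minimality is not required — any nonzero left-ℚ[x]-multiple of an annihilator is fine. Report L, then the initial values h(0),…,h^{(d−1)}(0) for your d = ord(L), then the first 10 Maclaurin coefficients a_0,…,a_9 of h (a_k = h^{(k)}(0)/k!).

f: a_k = 2, 2, 6, 10, 22, 42, 86, 170, 342, 682, …
g: a_k = -1, -4, -16, -64, -256, -1024, -4096, -16384, -65536, -262144, …
Weyl lclm of L_f,L_g ⇒ L₀ (ord ≤ 2).
L = (-8 - 144·x + 96·x^2 - 128·x^3) + (26 - 28·x - 120·x^2 + 128·x^3 - 256·x^4)·Dx + (-3 + 19·x - 34·x^2 + 24·x^3 + 16·x^4 - 64·x^5)·Dx^2  (order 2).
h: a_k = 1, -2, -10, -54, -234, -982, -4010, -16214, -65194, -261462, …
ICs: h(0) = 1, h′(0) = -2.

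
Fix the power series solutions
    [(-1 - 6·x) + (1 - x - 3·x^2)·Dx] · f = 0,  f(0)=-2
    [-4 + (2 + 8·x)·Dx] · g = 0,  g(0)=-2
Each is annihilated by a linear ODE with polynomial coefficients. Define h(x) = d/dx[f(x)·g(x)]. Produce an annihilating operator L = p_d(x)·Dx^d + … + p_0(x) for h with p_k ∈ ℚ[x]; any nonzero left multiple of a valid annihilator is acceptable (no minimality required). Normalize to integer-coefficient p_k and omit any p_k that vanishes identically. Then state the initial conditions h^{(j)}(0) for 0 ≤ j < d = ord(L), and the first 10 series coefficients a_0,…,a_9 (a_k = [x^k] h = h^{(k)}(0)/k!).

L = (8 + 126·x + 390·x^2 + 480·x^3 + 540·x^4) + (-3 - 17·x - 21·x^2 + 38·x^3 + 222·x^4 + 216·x^5)·Dx  (order 1).
h: a_k = 12, 32, 204, 304, 1960, 1704, 17612, -512, 170316, -201640, …
ICs: h(0) = 12.

f: a_k = -2, -2, -8, -14, -38, -80, -194, -434, -1016, -2318, …
g: a_k = -2, -4, 4, -8, 20, -56, 168, -528, 1716, -5720, …
Product ⇒ symmetric product L₀, ord ≤ 1.
h=h₀': d/dx-closure on L₀ ⇒ L.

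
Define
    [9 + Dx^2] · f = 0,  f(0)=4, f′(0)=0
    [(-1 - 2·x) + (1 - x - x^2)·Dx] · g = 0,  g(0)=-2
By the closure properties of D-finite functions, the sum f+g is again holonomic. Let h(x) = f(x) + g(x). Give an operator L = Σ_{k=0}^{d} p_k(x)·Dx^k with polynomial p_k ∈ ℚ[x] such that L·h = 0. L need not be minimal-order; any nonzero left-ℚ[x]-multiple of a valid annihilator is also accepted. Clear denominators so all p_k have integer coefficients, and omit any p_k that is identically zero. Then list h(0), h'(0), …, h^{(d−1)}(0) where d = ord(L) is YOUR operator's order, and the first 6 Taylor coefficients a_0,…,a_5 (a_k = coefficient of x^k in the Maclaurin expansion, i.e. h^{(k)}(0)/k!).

f: a_k = 4, 0, -18, 0, 27/2, 0, …
g: a_k = -2, -2, -4, -6, -10, -16, …
h₀=f+g: left-lcm gives L₀, ord ≤ 3.
L = (-243 - 432·x + 81·x^2 - 216·x^3 - 405·x^4 - 162·x^5) + (117 - 225·x - 36·x^2 + 297·x^3 - 54·x^4 - 243·x^5 - 81·x^6)·Dx + (-27 - 48·x + 9·x^2 - 24·x^3 - 45·x^4 - 18·x^5)·Dx^2 + (13 - 25·x - 4·x^2 + 33·x^3 - 6·x^4 - 27·x^5 - 9·x^6)·Dx^3  (order 3).
h: a_k = 2, -2, -22, -6, 7/2, -16, …
ICs: h(0) = 2, h′(0) = -2, h′′(0) = -44.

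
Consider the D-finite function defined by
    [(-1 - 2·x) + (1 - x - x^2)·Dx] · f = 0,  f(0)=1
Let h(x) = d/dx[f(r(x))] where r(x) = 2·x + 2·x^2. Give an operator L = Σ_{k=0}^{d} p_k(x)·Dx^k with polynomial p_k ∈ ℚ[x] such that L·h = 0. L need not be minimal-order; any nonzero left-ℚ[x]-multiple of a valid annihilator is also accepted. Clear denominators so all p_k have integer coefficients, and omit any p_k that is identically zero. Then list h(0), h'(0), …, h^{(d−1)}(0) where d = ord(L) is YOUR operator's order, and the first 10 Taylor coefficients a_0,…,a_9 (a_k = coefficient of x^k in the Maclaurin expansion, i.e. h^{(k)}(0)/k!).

L = (10 + 20·x + 60·x^2 + 80·x^3 + 40·x^4) + (-1 + 10·x^2 + 20·x^3 + 20·x^4 + 8·x^5)·Dx  (order 1).
h: a_k = 2, 20, 120, 640, 3240, 15696, 73920, 341120, 1549440, 6951040, …
ICs: h(0) = 2.

f: a_k = 1, 1, 2, 3, 5, 8, 13, 21, 34, 55, …
f∘r: x↦r, Dx↦Dx/r' in L_f ⇒ L₀.
h₀' ⇒ L via d/dx closure of L₀.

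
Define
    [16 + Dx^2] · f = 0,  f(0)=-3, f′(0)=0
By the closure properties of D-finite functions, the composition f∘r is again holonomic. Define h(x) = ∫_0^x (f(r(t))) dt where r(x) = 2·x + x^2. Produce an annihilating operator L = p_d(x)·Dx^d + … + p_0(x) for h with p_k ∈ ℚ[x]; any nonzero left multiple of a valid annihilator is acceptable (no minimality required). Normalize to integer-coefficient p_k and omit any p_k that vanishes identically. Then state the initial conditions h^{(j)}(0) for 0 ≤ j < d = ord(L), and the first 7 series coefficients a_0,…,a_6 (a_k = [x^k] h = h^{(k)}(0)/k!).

L = (64 + 192·x + 192·x^2 + 64·x^3)·Dx - Dx^2 + (1 + x)·Dx^3  (order 3).
h: a_k = 0, -3, 0, 32, 24, -488/5, -512/3, …
ICs: h(0) = 0, h′(0) = -3, h′′(0) = 0.

f: a_k = -3, 0, 24, 0, -32, 0, 256/15, …
h₀=f(r): pull back L_f along r ⇒ L₀.
h=∫₀ˣh₀: take L = L₀·Dx.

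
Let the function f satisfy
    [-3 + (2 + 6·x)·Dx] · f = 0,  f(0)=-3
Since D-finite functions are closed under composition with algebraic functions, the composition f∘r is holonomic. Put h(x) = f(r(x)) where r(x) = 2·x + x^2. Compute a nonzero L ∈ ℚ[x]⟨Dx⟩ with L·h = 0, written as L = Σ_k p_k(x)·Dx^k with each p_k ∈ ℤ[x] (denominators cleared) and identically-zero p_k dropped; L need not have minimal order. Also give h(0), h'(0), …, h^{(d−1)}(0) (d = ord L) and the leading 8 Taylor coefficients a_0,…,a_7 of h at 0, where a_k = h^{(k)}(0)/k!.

f: a_k = -3, -9/2, 27/8, -81/16, 1215/128, -5103/256, 45927/1024, -216513/2048, …
L₀ from L_f via x↦r, Dx↦r'^{-1}Dx.
L = (-3 - 3·x) + (1 + 6·x + 3·x^2)·Dx  (order 1).
h: a_k = -3, -9, 9, -27, 189/2, -729/2, 2997/2, -12879/2, …
ICs: h(0) = -3.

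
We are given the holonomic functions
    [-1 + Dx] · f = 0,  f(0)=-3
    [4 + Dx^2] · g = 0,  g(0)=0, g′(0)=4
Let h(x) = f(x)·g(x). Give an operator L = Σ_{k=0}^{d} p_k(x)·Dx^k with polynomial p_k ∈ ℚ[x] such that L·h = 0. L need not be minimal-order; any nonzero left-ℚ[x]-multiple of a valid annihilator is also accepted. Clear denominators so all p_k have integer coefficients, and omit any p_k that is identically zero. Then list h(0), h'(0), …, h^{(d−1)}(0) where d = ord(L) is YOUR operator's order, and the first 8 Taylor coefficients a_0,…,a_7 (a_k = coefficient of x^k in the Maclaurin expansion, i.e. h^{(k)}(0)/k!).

L = 5 - 2·Dx + Dx^2  (order 2).
h: a_k = 0, -12, -12, 2, 6, 19/10, -11/30, -139/420, …
ICs: h(0) = 0, h′(0) = -12.

f: a_k = -3, -3, -3/2, -1/2, -1/8, -1/40, -1/240, -1/1680, …
g: a_k = 0, 4, 0, -8/3, 0, 8/15, 0, -16/315, …
h₀=f·g: eliminate ⇒ L₀, order ≤ 1·2.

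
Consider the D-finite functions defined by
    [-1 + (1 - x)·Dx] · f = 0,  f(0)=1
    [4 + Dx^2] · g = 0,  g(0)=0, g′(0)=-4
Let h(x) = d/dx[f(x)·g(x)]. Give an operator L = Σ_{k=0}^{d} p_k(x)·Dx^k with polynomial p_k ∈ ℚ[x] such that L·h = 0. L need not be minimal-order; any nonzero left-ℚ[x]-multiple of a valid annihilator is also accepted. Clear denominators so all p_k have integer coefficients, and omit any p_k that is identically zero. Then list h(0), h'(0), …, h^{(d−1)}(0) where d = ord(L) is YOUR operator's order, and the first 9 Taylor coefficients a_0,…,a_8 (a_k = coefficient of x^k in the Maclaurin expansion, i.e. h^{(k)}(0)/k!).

L = (2 - 8·x + 4·x^2) + (-2 + 2·x)·Dx + (1 - 2·x + x^2)·Dx^2  (order 2).
h: a_k = -4, -8, -4, -16/3, -28/3, -56/5, -572/45, -4576/315, -5156/315, …
ICs: h(0) = -4, h′(0) = -8.

f: a_k = 1, 1, 1, 1, 1, 1, 1, 1, 1, …
g: a_k = 0, -4, 0, 8/3, 0, -8/15, 0, 16/315, 0, …
h₀=f·g: eliminate ⇒ L₀, order ≤ 1·2.
Differentiate: ansatz ord ≤ ord L₀ ⇒ L.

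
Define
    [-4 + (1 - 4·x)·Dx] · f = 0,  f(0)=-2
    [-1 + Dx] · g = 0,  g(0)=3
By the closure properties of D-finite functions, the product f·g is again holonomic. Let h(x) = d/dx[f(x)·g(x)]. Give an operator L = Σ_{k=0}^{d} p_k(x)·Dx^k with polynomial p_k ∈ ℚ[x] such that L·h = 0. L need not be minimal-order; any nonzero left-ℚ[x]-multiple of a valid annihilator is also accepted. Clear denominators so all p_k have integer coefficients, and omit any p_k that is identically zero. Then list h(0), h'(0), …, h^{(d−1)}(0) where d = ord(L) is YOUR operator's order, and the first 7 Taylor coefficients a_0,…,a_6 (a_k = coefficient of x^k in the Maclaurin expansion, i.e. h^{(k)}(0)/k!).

L = (41 - 40·x + 16·x^2) + (-5 + 24·x - 16·x^2)·Dx  (order 1).
h: a_k = -30, -246, -1479, -7889, -157781/4, -757349/4, -106028861/120, …
ICs: h(0) = -30.

f: a_k = -2, -8, -32, -128, -512, -2048, -8192, …
g: a_k = 3, 3, 3/2, 1/2, 1/8, 1/40, 1/240, …
Sym-product of L_f,L_g gives L₀ (≤ ord 1).
Derive L from L₀ (diff closure).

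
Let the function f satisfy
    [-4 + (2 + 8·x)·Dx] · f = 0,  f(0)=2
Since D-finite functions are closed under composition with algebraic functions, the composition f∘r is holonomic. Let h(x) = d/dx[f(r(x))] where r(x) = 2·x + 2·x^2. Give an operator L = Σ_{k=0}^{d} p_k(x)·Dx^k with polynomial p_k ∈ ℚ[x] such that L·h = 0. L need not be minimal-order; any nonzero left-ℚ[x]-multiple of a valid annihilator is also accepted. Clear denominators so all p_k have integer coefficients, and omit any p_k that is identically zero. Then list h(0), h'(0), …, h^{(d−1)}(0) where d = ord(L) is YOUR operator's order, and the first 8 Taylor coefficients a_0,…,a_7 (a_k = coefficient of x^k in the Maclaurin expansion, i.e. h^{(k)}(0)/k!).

f: a_k = 2, 4, -4, 8, -20, 56, -168, 528, …
h₀=f(r): pull back L_f along r ⇒ L₀.
Derive L from L₀ (diff closure).
L = -2 + (-1 - 10·x - 24·x^2 - 16·x^3)·Dx  (order 1).
h: a_k = 8, -16, 96, -576, 3520, -21888, 137984, -879104, …
ICs: h(0) = 8.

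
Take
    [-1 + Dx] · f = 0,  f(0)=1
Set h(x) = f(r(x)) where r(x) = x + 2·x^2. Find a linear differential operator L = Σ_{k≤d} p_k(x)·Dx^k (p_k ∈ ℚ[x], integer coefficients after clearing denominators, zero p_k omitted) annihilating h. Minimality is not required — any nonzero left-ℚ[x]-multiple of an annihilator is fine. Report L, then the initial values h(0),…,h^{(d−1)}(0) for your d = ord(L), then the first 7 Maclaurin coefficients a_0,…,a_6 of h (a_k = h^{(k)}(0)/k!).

f: a_k = 1, 1, 1/2, 1/6, 1/24, 1/120, 1/720, …
L₀ from L_f via x↦r, Dx↦r'^{-1}Dx.
L = (-1 - 4·x) + Dx  (order 1).
h: a_k = 1, 1, 5/2, 13/6, 73/24, 281/120, 1741/720, …
ICs: h(0) = 1.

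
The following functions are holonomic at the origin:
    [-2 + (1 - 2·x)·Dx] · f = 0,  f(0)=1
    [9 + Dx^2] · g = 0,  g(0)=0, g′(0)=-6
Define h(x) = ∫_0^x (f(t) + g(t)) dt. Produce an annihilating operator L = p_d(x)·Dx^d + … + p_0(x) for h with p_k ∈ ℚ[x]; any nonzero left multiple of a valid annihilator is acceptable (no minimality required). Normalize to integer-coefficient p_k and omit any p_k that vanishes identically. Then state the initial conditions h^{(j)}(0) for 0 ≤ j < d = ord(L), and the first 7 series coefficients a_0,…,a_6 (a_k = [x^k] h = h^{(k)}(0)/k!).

L = (594 - 648·x + 648·x^2)·Dx + (-153 + 630·x - 972·x^2 + 648·x^3)·Dx^2 + (66 - 72·x + 72·x^2)·Dx^3 + (-17 + 70·x - 108·x^2 + 72·x^3)·Dx^4  (order 4).
h: a_k = 0, 1, -2, 4/3, 17/4, 16/5, 559/120, …
ICs: h(0) = 0, h′(0) = 1, h′′(0) = -4, h′′′(0) = 8.

f: a_k = 1, 2, 4, 8, 16, 32, 64, …
g: a_k = 0, -6, 0, 9, 0, -81/20, 0, …
f+g: L₀ = lclm(L_f,L_g), ord ≤ 1+2.
h=∫₀ˣh₀: take L = L₀·Dx.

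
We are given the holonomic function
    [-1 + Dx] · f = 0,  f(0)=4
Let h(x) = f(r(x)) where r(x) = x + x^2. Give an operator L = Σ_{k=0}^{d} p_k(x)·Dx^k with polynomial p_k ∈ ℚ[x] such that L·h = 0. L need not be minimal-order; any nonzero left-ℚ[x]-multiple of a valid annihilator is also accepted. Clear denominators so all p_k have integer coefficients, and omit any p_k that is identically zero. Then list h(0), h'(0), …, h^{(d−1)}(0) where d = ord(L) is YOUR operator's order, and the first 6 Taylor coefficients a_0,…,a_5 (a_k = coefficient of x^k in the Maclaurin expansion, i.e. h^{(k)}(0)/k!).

L = (-1 - 2·x) + Dx  (order 1).
h: a_k = 4, 4, 6, 14/3, 25/6, 27/10, …
ICs: h(0) = 4.

f: a_k = 4, 4, 2, 2/3, 1/6, 1/30, …
h₀=f(r): pull back L_f along r ⇒ L₀.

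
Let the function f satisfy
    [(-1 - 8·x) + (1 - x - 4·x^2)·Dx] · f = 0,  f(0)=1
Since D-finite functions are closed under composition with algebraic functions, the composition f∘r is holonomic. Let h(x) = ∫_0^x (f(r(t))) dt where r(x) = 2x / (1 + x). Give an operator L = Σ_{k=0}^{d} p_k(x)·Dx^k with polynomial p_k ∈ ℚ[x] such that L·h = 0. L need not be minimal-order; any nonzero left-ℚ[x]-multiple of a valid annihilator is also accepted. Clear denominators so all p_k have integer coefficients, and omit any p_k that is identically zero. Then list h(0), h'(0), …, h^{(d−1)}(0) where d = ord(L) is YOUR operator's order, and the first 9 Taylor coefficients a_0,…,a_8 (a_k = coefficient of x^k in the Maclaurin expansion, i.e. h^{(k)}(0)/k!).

f: a_k = 1, 1, 5, 9, 29, 65, 181, 441, 1165, …
f∘r: x↦r, Dx↦Dx/r' in L_f ⇒ L₀.
Integrate: L := L₀·Dx.
L = (2 + 34·x)·Dx + (-1 - x + 17·x^2 + 17·x^3)·Dx^2  (order 2).
h: a_k = 0, 1, 1, 6, 17/2, 306/5, 289/3, 5202/7, 4913/4, …
ICs: h(0) = 0, h′(0) = 1.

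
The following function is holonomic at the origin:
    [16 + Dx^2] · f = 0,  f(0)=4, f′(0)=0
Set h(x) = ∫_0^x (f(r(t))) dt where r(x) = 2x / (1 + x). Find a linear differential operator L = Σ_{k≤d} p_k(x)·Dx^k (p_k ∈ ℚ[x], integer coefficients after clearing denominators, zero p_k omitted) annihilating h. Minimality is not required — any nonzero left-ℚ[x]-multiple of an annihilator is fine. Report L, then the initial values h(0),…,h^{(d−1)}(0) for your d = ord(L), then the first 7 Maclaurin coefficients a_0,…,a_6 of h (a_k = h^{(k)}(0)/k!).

f: a_k = 4, 0, -32, 0, 128/3, 0, -1024/45, …
Substitute x→r, Dx→(1/r')Dx; clear ⇒ L₀.
h=∫₀ˣh₀: take L = L₀·Dx.
L = 64·Dx + (2 + 6·x + 6·x^2 + 2·x^3)·Dx^2 + (1 + 4·x + 6·x^2 + 4·x^3 + x^4)·Dx^3  (order 3).
h: a_k = 0, 4, 0, -128/3, 64, 896/15, -3328/9, …
ICs: h(0) = 0, h′(0) = 4, h′′(0) = 0.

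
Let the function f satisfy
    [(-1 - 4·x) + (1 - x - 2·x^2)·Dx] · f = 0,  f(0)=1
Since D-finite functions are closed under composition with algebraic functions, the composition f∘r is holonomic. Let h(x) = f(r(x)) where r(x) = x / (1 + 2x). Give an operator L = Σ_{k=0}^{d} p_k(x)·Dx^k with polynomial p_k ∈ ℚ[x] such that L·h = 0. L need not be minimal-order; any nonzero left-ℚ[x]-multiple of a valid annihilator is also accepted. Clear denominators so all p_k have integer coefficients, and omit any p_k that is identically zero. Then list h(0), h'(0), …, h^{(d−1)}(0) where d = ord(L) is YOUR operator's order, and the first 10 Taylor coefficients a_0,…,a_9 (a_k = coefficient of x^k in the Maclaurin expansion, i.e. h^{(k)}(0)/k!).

f: a_k = 1, 1, 3, 5, 11, 21, 43, 85, 171, 341, …
Substitute x→r, Dx→(1/r')Dx; clear ⇒ L₀.
L = (-1 - 6·x) + (1 + 5·x + 6·x^2)·Dx  (order 1).
h: a_k = 1, 1, 1, -3, 9, -27, 81, -243, 729, -2187, …
ICs: h(0) = 1.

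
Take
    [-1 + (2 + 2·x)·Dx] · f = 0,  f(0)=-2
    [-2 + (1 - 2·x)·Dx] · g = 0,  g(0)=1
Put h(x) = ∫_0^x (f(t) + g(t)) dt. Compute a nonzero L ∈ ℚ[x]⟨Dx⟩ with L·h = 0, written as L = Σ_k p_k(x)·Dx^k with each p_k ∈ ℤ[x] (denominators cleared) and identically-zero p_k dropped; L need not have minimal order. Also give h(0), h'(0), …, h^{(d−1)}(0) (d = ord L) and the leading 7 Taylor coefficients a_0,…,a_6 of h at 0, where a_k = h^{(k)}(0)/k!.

f: a_k = -2, -1, 1/4, -1/8, 5/64, -7/128, 21/512, …
g: a_k = 1, 2, 4, 8, 16, 32, 64, …
L₀ := lclm(L_f,L_g); ord L₀ ≤ 1+1.
h=∫₀ˣh₀: take L = L₀·Dx.
L = (6 + 4·x)·Dx + (-11 - 20·x - 12·x^2)·Dx^2 + (2 + 2·x - 8·x^2 - 8·x^3)·Dx^3  (order 3).
h: a_k = 0, -1, 1/2, 17/12, 63/32, 1029/320, 1363/256, …
ICs: h(0) = 0, h′(0) = -1, h′′(0) = 1.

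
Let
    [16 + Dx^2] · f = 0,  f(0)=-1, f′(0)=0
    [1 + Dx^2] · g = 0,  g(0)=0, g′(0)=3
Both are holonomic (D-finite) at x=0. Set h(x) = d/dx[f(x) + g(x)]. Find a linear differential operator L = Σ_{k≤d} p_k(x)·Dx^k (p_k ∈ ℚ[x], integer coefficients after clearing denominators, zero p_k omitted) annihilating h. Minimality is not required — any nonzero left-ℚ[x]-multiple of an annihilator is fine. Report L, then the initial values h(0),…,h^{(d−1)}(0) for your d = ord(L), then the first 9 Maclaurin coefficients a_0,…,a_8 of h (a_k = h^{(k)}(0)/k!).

L = 16 + 17·Dx^2 + Dx^4  (order 4).
h: a_k = 3, 16, -3/2, -128/3, 1/8, 512/15, -1/240, -4096/315, 1/13440, …
ICs: h(0) = 3, h′(0) = 16, h′′(0) = -3, h′′′(0) = -256.

f: a_k = -1, 0, 8, 0, -32/3, 0, 256/45, 0, -512/315, …
g: a_k = 0, 3, 0, -1/2, 0, 1/40, 0, -1/1680, 0, …
f+g: L₀ = lclm(L_f,L_g), ord ≤ 2+2.
Differentiate: ansatz ord ≤ ord L₀ ⇒ L.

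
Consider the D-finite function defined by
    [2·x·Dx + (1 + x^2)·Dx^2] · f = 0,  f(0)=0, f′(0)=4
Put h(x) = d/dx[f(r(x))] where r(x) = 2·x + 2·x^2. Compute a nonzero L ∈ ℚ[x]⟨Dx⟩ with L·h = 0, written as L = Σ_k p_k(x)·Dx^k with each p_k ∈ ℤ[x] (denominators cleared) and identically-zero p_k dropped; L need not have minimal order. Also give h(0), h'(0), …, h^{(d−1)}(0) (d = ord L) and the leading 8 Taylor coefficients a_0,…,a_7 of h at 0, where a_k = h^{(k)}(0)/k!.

L = (-2 + 8·x + 32·x^2 + 48·x^3 + 24·x^4) + (1 + 2·x + 4·x^2 + 16·x^3 + 20·x^4 + 8·x^5)·Dx  (order 1).
h: a_k = 8, 16, -32, -128, -32, 704, 1280, -2048, …
ICs: h(0) = 8.

f: a_k = 0, 4, 0, -4/3, 0, 4/5, 0, -4/7, …
f∘r: x↦r, Dx↦Dx/r' in L_f ⇒ L₀.
Derive L from L₀ (diff closure).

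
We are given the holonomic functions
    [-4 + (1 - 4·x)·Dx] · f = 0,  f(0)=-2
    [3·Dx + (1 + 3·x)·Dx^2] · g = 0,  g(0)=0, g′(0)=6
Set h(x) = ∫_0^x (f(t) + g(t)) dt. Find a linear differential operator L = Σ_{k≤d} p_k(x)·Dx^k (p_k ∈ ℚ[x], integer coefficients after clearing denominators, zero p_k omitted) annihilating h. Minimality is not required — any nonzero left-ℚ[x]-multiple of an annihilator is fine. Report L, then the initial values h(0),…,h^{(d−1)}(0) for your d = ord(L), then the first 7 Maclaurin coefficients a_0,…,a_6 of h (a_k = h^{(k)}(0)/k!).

L = (432 + 288·x)·Dx^2 + (78 + 720·x + 576·x^2)·Dx^3 + (-11 - x + 144·x^2 + 144·x^3)·Dx^4  (order 4).
h: a_k = 0, -2, -1, -41/3, -55/2, -221/2, -4877/15, …
ICs: h(0) = 0, h′(0) = -2, h′′(0) = -2, h′′′(0) = -82.

f: a_k = -2, -8, -32, -128, -512, -2048, -8192, …
g: a_k = 0, 6, -9, 18, -81/2, 486/5, -243, …
L₀ := lclm(L_f,L_g); ord L₀ ≤ 1+2.
h=∫₀ˣh₀: take L = L₀·Dx.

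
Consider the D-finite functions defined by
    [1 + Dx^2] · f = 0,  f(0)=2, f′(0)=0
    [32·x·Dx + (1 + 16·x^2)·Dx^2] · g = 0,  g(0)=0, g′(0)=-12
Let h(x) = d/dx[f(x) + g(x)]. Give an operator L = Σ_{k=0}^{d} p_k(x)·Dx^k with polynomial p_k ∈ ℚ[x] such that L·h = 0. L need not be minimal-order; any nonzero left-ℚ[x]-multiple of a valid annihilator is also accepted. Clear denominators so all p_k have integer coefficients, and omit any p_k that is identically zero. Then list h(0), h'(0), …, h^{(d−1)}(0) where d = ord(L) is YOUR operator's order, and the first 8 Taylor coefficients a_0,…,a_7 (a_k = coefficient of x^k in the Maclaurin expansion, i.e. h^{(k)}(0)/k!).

L = (-6112·x + 99328·x^3 + 8192·x^5) + (-31 + 1072·x^2 + 25344·x^4 + 4096·x^6)·Dx + (-6112·x + 99328·x^3 + 8192·x^5)·Dx^2 + (-31 + 1072·x^2 + 25344·x^4 + 4096·x^6)·Dx^3  (order 3).
h: a_k = -12, -2, 192, 1/3, -3072, -1/60, 49152, 1/2520, …
ICs: h(0) = -12, h′(0) = -2, h′′(0) = 384.

f: a_k = 2, 0, -1, 0, 1/12, 0, -1/360, 0, …
g: a_k = 0, -12, 0, 64, 0, -3072/5, 0, 49152/7, …
L₀ := lclm(L_f,L_g); ord L₀ ≤ 2+2.
h=h₀': d/dx-closure on L₀ ⇒ L.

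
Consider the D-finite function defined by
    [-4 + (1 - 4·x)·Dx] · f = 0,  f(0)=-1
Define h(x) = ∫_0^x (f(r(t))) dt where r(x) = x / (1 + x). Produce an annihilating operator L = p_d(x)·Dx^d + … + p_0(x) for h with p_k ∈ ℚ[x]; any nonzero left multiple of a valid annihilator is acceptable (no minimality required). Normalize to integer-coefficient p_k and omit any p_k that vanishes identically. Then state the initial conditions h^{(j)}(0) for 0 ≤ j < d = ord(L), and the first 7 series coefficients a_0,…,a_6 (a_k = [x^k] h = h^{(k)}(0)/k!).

f: a_k = -1, -4, -16, -64, -256, -1024, -4096, …
Change of var in L_f (x↦r) gives L₀.
Integrate: L := L₀·Dx.
L = 4·Dx + (-1 + 2·x + 3·x^2)·Dx^2  (order 2).
h: a_k = 0, -1, -2, -4, -9, -108/5, -54, …
ICs: h(0) = 0, h′(0) = -1.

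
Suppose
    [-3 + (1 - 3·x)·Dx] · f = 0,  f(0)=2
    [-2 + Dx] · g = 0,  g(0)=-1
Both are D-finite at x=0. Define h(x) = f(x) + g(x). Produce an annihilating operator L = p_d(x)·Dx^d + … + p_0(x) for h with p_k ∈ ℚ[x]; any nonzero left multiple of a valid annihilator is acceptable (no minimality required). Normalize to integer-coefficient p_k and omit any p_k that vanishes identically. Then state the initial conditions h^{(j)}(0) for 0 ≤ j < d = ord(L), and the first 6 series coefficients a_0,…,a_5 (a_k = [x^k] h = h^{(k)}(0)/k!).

f: a_k = 2, 6, 18, 54, 162, 486, …
g: a_k = -1, -2, -2, -4/3, -2/3, -4/15, …
Weyl lclm of L_f,L_g ⇒ L₀ (ord ≤ 2).
L = (-24 - 36·x) + (14 + 24·x - 36·x^2)·Dx + (-1 - 3·x + 18·x^2)·Dx^2  (order 2).
h: a_k = 1, 4, 16, 158/3, 484/3, 7286/15, …
ICs: h(0) = 1, h′(0) = 4.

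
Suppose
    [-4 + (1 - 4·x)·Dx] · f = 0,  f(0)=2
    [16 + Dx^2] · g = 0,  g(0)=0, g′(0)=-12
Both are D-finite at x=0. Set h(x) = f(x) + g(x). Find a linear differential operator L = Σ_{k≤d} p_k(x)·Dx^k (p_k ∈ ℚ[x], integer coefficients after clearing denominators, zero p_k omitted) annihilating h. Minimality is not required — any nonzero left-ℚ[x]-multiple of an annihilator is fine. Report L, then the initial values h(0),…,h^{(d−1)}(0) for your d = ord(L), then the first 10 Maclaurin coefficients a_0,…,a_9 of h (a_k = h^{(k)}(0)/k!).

L = (448 - 512·x + 1024·x^2) + (-48 + 320·x - 768·x^2 + 1024·x^3)·Dx + (28 - 32·x + 64·x^2)·Dx^2 + (-3 + 20·x - 48·x^2 + 64·x^3)·Dx^3  (order 3).
h: a_k = 2, -4, 32, 160, 512, 10112/5, 8192, 3441664/105, 131072, 495450112/945, …
ICs: h(0) = 2, h′(0) = -4, h′′(0) = 64.

f: a_k = 2, 8, 32, 128, 512, 2048, 8192, 32768, 131072, 524288, …
g: a_k = 0, -12, 0, 32, 0, -128/5, 0, 1024/105, 0, -2048/945, …
L₀ := lclm(L_f,L_g); ord L₀ ≤ 1+2.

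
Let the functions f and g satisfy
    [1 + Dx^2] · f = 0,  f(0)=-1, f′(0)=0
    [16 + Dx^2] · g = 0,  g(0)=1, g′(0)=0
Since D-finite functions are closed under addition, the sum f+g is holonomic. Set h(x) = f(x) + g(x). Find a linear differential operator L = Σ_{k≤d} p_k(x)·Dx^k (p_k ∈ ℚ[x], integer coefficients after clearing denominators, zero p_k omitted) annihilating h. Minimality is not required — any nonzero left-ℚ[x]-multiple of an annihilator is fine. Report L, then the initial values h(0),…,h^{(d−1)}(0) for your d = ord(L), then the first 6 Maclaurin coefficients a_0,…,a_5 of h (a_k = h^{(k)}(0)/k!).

L = 16 + 17·Dx^2 + Dx^4  (order 4).
h: a_k = 0, 0, -15/2, 0, 85/8, 0, …
ICs: h(0) = 0, h′(0) = 0, h′′(0) = -15, h′′′(0) = 0.

f: a_k = -1, 0, 1/2, 0, -1/24, 0, …
g: a_k = 1, 0, -8, 0, 32/3, 0, …
h₀=f+g: left-lcm gives L₀, ord ≤ 4.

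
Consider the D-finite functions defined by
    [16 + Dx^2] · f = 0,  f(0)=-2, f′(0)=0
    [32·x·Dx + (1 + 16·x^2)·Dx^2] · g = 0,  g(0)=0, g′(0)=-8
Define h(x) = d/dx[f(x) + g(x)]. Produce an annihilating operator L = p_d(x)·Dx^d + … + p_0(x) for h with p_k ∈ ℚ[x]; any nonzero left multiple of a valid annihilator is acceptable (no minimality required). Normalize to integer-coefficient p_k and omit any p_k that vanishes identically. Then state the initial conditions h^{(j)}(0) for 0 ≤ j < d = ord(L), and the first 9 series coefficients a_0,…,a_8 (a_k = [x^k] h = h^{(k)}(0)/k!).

f: a_k = -2, 0, 16, 0, -64/3, 0, 512/45, 0, -1024/315, …
g: a_k = 0, -8, 0, 128/3, 0, -2048/5, 0, 32768/7, 0, …
Sum ⇒ L₀ = lclm(L_f,L_g) in ℚ(x)⟨Dx⟩.
Differentiate: ansatz ord ≤ ord L₀ ⇒ L.
L = (-5632·x + 114688·x^3 + 131072·x^5) + (-16 + 1792·x^2 + 36864·x^4 + 65536·x^6)·Dx + (-352·x + 7168·x^3 + 8192·x^5)·Dx^2 + (-1 + 112·x^2 + 2304·x^4 + 4096·x^6)·Dx^3  (order 3).
h: a_k = -8, 32, 128, -256/3, -2048, 1024/15, 32768, -8192/315, -524288, …
ICs: h(0) = -8, h′(0) = 32, h′′(0) = 256.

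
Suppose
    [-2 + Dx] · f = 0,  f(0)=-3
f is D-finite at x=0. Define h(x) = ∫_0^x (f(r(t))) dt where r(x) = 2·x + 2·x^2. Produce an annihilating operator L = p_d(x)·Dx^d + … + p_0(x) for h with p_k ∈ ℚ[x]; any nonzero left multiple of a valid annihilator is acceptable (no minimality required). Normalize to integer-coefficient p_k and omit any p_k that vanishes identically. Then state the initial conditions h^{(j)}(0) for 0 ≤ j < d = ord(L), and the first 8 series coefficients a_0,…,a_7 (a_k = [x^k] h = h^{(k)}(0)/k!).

L = (-4 - 8·x)·Dx + Dx^2  (order 2).
h: a_k = 0, -3, -6, -12, -20, -152/5, -208/5, -5536/105, …
ICs: h(0) = 0, h′(0) = -3.

f: a_k = -3, -6, -6, -4, -2, -4/5, -4/15, -8/105, …
Substitute x→r, Dx→(1/r')Dx; clear ⇒ L₀.
h=∫₀ˣh₀: take L = L₀·Dx.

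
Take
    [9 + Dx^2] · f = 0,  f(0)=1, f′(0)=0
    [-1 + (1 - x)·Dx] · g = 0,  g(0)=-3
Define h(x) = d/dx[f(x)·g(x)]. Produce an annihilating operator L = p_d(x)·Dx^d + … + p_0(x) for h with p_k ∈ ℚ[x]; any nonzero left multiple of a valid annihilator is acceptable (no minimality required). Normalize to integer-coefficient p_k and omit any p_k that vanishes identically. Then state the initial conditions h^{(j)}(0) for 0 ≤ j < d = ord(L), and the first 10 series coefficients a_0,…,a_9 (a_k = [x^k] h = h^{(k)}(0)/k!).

L = (7 - 18·x + 9·x^2) + (-2 + 2·x)·Dx + (1 - 2·x + x^2)·Dx^2  (order 2).
h: a_k = -3, 21, 63/2, 3/2, 15/8, 819/40, 1911/80, 13101/560, 117909/4480, 133197/4480, …
ICs: h(0) = -3, h′(0) = 21.

f: a_k = 1, 0, -9/2, 0, 27/8, 0, -81/80, 0, 729/4480, 0, …
g: a_k = -3, -3, -3, -3, -3, -3, -3, -3, -3, -3, …
L₀ := L_f ⊗_s L_g (sym. prod.), ord ≤ 2.
h=h₀': d/dx-closure on L₀ ⇒ L.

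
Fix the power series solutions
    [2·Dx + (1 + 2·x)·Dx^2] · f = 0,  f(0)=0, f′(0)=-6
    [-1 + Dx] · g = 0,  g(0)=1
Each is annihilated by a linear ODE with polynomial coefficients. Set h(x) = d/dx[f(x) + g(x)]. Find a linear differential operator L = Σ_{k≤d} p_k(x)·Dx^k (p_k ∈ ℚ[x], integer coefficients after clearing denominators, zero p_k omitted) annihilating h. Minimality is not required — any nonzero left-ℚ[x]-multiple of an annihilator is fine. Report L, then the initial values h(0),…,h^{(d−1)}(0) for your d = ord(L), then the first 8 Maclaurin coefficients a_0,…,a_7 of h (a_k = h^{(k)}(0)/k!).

f: a_k = 0, -6, 6, -8, 12, -96/5, 32, -384/7, …
g: a_k = 1, 1, 1/2, 1/6, 1/24, 1/120, 1/720, 1/5040, …
f+g: L₀ = lclm(L_f,L_g), ord ≤ 2+1.
h₀' ⇒ L via d/dx closure of L₀.
L = (-10 - 4·x) + (7 - 4·x - 4·x^2)·Dx + (3 + 8·x + 4·x^2)·Dx^2  (order 2).
h: a_k = -5, 13, -47/2, 289/6, -2303/24, 23041/120, -276479/720, 3870721/5040, …
ICs: h(0) = -5, h′(0) = 13.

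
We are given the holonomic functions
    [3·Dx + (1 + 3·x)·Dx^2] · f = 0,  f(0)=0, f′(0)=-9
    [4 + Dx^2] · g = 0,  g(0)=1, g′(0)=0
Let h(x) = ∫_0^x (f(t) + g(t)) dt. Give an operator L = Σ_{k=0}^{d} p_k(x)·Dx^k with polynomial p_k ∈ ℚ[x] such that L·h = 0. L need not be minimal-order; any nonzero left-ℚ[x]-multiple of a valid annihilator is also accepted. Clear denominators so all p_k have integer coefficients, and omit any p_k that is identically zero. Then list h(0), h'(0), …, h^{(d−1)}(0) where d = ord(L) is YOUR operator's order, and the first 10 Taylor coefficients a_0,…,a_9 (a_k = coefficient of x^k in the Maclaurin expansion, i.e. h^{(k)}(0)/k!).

L = (348 + 144·x + 216·x^2)·Dx^2 + (44 + 180·x + 216·x^2 + 216·x^3)·Dx^3 + (87 + 36·x + 54·x^2)·Dx^4 + (11 + 45·x + 54·x^2 + 54·x^3)·Dx^5  (order 5).
h: a_k = 0, 1, -9/2, 23/6, -27/4, 737/60, -243/10, 32797/630, -6561/56, 6200161/22680, …
ICs: h(0) = 0, h′(0) = 1, h′′(0) = -9, h′′′(0) = 23, h′′′′(0) = -162.

f: a_k = 0, -9, 27/2, -27, 243/4, -729/5, 729/2, -6561/7, 19683/8, -6561, …
g: a_k = 1, 0, -2, 0, 2/3, 0, -4/45, 0, 2/315, 0, …
f+g: L₀ = lclm(L_f,L_g), ord ≤ 2+2.
Integrate: L := L₀·Dx.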